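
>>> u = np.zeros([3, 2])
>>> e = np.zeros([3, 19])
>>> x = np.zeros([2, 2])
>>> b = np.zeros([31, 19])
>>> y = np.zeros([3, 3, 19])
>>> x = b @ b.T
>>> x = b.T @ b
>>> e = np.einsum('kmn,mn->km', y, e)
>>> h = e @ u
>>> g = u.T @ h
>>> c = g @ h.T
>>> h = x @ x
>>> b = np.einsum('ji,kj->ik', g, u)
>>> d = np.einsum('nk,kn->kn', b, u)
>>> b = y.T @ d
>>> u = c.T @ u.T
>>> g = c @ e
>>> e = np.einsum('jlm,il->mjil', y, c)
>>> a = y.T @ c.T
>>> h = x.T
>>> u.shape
(3, 3)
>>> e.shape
(19, 3, 2, 3)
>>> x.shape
(19, 19)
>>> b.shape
(19, 3, 2)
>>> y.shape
(3, 3, 19)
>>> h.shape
(19, 19)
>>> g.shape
(2, 3)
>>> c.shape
(2, 3)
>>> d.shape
(3, 2)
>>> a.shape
(19, 3, 2)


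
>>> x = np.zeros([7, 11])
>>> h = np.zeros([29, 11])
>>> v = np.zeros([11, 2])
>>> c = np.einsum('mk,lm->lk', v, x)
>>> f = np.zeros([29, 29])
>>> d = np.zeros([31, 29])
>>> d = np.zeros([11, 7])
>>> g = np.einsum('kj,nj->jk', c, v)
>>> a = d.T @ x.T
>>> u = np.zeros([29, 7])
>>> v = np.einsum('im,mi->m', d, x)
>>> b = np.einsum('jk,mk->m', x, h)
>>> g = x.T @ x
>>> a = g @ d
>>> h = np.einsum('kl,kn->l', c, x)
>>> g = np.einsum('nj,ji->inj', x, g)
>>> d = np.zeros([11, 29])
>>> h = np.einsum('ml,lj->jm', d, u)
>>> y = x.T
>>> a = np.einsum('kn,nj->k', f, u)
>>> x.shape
(7, 11)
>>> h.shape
(7, 11)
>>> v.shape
(7,)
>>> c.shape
(7, 2)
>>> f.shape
(29, 29)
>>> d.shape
(11, 29)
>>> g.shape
(11, 7, 11)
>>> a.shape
(29,)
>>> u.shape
(29, 7)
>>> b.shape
(29,)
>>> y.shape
(11, 7)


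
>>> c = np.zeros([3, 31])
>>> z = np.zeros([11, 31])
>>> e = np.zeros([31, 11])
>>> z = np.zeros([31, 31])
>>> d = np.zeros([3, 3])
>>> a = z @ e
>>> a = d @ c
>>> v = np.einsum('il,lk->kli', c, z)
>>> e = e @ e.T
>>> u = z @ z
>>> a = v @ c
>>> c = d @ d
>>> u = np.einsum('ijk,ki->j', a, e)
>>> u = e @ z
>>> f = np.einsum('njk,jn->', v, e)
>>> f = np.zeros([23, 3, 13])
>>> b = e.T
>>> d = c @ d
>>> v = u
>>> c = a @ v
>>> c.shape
(31, 31, 31)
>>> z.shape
(31, 31)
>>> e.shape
(31, 31)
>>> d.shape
(3, 3)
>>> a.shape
(31, 31, 31)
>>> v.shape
(31, 31)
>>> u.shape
(31, 31)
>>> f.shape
(23, 3, 13)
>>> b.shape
(31, 31)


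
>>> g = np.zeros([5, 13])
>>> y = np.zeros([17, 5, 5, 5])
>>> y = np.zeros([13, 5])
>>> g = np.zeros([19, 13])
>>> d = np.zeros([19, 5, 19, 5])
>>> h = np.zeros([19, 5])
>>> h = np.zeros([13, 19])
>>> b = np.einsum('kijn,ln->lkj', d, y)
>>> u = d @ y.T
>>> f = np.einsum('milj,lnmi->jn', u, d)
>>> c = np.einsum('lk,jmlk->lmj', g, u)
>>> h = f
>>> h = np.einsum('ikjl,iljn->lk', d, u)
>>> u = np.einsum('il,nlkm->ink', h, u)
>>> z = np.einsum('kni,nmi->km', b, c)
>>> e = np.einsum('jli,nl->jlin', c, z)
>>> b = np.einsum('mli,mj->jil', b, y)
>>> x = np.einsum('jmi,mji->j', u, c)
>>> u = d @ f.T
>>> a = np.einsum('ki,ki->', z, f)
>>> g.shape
(19, 13)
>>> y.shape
(13, 5)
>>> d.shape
(19, 5, 19, 5)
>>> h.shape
(5, 5)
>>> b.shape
(5, 19, 19)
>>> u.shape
(19, 5, 19, 13)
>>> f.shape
(13, 5)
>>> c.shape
(19, 5, 19)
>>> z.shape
(13, 5)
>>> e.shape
(19, 5, 19, 13)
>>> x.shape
(5,)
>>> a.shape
()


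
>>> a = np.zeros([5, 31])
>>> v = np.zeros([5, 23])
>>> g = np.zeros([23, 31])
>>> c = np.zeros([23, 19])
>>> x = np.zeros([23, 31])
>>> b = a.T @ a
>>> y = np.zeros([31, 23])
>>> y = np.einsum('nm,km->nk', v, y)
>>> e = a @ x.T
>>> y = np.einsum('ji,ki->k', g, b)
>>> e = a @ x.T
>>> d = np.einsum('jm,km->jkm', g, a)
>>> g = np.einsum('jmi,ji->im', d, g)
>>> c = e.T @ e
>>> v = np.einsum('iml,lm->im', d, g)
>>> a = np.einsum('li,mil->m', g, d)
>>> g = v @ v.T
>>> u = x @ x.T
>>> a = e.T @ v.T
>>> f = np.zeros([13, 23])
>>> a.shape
(23, 23)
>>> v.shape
(23, 5)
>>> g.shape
(23, 23)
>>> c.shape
(23, 23)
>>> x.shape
(23, 31)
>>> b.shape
(31, 31)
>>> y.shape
(31,)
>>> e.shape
(5, 23)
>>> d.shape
(23, 5, 31)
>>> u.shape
(23, 23)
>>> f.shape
(13, 23)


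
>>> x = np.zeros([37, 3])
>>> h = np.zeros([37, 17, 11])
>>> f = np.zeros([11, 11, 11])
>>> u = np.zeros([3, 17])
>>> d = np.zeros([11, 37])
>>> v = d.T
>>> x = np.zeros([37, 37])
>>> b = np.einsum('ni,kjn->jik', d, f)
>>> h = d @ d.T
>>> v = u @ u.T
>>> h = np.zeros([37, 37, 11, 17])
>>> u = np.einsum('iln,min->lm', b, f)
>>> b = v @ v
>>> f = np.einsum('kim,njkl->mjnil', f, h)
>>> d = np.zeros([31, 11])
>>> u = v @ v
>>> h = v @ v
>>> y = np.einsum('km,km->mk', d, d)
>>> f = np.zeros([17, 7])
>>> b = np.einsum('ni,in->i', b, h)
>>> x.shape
(37, 37)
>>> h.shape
(3, 3)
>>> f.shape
(17, 7)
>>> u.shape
(3, 3)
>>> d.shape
(31, 11)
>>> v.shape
(3, 3)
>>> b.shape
(3,)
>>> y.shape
(11, 31)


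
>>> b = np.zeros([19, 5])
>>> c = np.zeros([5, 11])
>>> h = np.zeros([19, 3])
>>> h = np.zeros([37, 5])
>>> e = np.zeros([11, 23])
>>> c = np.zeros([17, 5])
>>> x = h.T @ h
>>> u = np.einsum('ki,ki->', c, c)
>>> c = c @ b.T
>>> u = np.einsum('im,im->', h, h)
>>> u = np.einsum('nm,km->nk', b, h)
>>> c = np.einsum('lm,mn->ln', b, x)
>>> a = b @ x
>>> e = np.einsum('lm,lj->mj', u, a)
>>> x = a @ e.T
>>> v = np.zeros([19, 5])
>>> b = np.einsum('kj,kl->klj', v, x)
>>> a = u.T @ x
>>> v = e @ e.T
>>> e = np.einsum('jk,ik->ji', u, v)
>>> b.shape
(19, 37, 5)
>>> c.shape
(19, 5)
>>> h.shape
(37, 5)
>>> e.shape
(19, 37)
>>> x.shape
(19, 37)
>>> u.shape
(19, 37)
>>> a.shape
(37, 37)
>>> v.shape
(37, 37)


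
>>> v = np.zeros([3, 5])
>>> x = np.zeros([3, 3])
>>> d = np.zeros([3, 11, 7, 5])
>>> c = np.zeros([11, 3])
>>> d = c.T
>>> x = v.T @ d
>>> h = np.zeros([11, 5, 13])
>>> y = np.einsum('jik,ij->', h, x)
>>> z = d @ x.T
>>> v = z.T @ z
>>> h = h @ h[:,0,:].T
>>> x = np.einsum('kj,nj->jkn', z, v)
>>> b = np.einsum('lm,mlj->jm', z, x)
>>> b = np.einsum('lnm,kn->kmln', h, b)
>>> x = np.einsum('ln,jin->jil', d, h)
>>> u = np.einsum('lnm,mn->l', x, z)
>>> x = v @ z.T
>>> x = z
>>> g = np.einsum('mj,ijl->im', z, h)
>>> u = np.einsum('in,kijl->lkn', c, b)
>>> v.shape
(5, 5)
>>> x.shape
(3, 5)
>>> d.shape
(3, 11)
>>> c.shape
(11, 3)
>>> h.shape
(11, 5, 11)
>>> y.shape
()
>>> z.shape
(3, 5)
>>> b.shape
(5, 11, 11, 5)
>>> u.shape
(5, 5, 3)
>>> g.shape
(11, 3)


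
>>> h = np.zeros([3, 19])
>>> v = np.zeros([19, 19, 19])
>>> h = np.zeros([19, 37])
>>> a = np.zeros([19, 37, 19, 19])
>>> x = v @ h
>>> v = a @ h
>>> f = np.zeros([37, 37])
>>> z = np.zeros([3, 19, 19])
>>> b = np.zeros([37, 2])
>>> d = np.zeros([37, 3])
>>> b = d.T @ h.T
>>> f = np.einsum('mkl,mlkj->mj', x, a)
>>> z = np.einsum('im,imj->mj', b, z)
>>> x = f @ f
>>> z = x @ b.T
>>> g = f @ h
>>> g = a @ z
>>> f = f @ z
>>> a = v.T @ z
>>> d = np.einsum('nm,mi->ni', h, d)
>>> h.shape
(19, 37)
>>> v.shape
(19, 37, 19, 37)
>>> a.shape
(37, 19, 37, 3)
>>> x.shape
(19, 19)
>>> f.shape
(19, 3)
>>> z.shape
(19, 3)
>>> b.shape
(3, 19)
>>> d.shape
(19, 3)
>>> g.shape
(19, 37, 19, 3)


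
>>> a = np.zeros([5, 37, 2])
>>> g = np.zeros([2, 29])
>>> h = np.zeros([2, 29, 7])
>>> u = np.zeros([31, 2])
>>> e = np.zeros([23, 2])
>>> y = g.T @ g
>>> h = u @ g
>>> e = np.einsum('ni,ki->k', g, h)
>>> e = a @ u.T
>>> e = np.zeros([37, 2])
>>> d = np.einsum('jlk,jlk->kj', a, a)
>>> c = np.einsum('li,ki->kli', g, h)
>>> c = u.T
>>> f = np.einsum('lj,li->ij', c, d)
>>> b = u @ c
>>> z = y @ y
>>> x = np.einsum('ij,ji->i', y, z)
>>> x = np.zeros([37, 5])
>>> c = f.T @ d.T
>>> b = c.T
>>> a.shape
(5, 37, 2)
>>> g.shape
(2, 29)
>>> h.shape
(31, 29)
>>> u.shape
(31, 2)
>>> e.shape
(37, 2)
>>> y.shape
(29, 29)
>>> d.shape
(2, 5)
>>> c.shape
(31, 2)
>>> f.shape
(5, 31)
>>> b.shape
(2, 31)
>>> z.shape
(29, 29)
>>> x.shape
(37, 5)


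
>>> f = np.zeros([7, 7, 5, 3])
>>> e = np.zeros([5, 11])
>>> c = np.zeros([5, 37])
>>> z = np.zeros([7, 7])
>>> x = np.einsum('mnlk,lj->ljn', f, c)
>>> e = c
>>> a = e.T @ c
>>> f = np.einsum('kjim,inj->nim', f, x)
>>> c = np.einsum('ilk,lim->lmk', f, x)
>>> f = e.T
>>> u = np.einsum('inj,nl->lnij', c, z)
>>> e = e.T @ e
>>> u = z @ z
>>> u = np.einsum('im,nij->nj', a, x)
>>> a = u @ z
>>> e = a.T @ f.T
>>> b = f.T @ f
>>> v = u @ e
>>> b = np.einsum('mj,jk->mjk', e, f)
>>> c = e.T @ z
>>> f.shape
(37, 5)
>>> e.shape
(7, 37)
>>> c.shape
(37, 7)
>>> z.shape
(7, 7)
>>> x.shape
(5, 37, 7)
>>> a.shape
(5, 7)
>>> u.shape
(5, 7)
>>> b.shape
(7, 37, 5)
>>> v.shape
(5, 37)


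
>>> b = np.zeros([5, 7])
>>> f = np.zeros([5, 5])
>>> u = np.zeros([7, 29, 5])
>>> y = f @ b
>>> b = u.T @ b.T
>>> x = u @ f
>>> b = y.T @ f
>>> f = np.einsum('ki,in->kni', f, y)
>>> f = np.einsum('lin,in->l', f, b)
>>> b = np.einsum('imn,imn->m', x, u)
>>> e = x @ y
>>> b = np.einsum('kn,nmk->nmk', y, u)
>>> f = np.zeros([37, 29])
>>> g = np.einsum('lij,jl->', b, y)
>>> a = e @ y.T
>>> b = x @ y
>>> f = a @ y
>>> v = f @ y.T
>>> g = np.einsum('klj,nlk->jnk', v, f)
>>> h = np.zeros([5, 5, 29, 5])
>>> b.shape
(7, 29, 7)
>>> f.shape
(7, 29, 7)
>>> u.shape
(7, 29, 5)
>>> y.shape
(5, 7)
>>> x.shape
(7, 29, 5)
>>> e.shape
(7, 29, 7)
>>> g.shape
(5, 7, 7)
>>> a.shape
(7, 29, 5)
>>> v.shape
(7, 29, 5)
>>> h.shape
(5, 5, 29, 5)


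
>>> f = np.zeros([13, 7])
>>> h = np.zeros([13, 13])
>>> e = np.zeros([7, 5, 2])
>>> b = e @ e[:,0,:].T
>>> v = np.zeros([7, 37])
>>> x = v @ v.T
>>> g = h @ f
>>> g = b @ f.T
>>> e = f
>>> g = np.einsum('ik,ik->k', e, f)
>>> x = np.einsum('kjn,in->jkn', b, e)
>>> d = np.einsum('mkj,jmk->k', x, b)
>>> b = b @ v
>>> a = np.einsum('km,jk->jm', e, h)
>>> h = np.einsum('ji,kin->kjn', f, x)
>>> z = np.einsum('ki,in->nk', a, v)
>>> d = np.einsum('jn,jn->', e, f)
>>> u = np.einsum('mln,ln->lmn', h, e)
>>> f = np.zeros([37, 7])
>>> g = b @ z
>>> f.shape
(37, 7)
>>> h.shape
(5, 13, 7)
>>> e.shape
(13, 7)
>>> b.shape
(7, 5, 37)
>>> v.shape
(7, 37)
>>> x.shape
(5, 7, 7)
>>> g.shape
(7, 5, 13)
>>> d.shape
()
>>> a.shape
(13, 7)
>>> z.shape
(37, 13)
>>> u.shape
(13, 5, 7)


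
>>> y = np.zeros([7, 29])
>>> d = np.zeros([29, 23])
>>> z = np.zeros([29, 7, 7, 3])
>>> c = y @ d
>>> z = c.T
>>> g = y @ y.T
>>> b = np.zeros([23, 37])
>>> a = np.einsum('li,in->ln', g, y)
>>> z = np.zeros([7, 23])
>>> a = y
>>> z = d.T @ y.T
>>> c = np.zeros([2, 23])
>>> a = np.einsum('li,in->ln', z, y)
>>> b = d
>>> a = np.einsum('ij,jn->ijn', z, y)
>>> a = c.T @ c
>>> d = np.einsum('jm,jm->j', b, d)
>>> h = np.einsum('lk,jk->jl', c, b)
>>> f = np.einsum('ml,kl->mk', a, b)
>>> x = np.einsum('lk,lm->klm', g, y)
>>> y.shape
(7, 29)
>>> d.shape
(29,)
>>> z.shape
(23, 7)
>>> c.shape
(2, 23)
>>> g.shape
(7, 7)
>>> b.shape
(29, 23)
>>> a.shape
(23, 23)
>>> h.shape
(29, 2)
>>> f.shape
(23, 29)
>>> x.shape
(7, 7, 29)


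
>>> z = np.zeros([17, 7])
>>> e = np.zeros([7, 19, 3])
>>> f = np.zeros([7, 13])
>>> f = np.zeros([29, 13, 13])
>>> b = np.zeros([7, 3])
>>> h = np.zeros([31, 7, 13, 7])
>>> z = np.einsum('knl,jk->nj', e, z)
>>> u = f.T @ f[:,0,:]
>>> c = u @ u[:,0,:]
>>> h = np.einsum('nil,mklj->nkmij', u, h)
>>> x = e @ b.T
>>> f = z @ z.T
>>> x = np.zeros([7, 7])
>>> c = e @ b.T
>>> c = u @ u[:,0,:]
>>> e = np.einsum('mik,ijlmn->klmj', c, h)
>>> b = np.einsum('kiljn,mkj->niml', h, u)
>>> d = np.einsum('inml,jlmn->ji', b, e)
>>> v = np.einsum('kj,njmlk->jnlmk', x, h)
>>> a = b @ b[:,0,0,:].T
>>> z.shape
(19, 17)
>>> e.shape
(13, 31, 13, 7)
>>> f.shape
(19, 19)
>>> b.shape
(7, 7, 13, 31)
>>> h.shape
(13, 7, 31, 13, 7)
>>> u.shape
(13, 13, 13)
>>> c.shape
(13, 13, 13)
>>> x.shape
(7, 7)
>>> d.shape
(13, 7)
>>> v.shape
(7, 13, 13, 31, 7)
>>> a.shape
(7, 7, 13, 7)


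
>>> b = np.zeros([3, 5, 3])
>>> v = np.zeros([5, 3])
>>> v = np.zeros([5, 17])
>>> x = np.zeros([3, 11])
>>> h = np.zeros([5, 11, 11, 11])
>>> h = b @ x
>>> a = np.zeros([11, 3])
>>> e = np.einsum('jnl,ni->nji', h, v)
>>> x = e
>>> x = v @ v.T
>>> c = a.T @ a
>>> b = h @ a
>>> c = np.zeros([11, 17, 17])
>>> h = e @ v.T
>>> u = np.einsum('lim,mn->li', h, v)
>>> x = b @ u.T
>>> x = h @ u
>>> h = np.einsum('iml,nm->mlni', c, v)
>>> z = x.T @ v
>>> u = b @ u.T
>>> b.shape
(3, 5, 3)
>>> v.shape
(5, 17)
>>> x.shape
(5, 3, 3)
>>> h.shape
(17, 17, 5, 11)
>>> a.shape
(11, 3)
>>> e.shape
(5, 3, 17)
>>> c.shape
(11, 17, 17)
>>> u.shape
(3, 5, 5)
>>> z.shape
(3, 3, 17)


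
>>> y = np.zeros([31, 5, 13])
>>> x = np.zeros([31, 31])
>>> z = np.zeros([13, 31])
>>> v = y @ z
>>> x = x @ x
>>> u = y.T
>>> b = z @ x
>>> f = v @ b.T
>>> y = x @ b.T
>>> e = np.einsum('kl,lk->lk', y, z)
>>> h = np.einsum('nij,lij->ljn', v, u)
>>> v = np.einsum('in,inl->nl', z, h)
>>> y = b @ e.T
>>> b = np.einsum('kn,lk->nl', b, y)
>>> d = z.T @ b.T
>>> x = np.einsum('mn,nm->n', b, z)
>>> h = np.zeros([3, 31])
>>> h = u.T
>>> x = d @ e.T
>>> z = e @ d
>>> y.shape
(13, 13)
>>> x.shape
(31, 13)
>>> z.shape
(13, 31)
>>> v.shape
(31, 31)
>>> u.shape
(13, 5, 31)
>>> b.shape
(31, 13)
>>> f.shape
(31, 5, 13)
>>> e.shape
(13, 31)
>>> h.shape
(31, 5, 13)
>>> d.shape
(31, 31)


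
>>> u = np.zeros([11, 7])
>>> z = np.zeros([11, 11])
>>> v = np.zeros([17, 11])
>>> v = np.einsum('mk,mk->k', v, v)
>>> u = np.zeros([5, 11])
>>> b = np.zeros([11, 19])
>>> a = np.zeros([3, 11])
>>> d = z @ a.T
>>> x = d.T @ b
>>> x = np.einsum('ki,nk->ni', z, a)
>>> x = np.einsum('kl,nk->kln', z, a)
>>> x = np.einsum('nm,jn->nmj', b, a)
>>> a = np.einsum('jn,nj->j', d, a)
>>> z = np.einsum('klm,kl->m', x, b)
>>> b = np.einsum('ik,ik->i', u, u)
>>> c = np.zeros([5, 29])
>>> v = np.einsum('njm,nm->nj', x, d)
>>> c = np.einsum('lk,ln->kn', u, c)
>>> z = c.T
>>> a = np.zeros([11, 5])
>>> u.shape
(5, 11)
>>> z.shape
(29, 11)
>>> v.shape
(11, 19)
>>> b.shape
(5,)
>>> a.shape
(11, 5)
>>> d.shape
(11, 3)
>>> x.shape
(11, 19, 3)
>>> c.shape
(11, 29)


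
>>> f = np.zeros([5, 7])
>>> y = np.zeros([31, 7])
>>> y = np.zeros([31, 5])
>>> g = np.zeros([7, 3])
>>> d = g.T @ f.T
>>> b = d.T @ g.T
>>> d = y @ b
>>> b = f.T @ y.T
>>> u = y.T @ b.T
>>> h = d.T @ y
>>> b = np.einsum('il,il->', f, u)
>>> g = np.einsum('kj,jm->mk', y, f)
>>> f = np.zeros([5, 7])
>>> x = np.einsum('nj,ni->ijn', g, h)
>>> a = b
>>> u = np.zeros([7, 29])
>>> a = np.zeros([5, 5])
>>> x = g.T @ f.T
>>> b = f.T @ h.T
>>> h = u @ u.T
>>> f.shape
(5, 7)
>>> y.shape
(31, 5)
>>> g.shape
(7, 31)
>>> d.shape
(31, 7)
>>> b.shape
(7, 7)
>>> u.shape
(7, 29)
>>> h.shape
(7, 7)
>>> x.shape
(31, 5)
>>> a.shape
(5, 5)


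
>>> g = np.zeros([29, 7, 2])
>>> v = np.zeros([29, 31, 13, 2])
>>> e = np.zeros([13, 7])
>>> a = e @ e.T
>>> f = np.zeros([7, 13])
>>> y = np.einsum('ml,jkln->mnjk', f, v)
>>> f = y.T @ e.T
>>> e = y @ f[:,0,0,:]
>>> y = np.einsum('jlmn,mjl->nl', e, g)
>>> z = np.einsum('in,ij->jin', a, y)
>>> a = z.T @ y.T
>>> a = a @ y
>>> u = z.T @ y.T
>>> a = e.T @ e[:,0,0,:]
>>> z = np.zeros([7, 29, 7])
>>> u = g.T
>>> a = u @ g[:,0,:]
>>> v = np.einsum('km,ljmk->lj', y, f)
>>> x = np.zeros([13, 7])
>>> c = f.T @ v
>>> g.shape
(29, 7, 2)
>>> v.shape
(31, 29)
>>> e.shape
(7, 2, 29, 13)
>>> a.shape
(2, 7, 2)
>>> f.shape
(31, 29, 2, 13)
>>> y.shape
(13, 2)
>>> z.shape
(7, 29, 7)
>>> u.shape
(2, 7, 29)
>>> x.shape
(13, 7)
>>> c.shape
(13, 2, 29, 29)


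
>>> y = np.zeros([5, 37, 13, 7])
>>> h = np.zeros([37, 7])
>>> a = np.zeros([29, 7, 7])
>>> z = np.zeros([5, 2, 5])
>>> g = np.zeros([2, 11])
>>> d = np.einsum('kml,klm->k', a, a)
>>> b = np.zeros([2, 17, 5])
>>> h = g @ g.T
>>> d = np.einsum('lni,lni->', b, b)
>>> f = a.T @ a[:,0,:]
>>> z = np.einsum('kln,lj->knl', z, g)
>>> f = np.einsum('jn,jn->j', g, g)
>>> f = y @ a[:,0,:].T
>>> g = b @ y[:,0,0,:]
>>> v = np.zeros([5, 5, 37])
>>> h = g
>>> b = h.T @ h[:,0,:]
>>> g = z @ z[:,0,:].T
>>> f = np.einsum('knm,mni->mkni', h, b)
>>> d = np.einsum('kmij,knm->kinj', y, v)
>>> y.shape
(5, 37, 13, 7)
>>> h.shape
(2, 17, 7)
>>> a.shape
(29, 7, 7)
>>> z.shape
(5, 5, 2)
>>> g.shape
(5, 5, 5)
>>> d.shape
(5, 13, 5, 7)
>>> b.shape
(7, 17, 7)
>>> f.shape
(7, 2, 17, 7)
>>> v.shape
(5, 5, 37)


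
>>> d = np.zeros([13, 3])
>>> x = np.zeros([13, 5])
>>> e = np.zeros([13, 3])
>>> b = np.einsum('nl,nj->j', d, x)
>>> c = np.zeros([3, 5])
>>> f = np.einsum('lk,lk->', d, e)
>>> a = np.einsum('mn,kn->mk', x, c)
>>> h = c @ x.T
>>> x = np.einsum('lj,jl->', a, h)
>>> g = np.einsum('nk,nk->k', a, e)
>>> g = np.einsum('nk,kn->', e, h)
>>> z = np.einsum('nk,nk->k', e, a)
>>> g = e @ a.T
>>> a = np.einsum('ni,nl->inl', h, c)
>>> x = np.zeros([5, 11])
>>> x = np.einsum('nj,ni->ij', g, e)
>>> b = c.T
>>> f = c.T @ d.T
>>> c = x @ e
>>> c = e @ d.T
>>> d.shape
(13, 3)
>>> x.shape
(3, 13)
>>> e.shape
(13, 3)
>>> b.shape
(5, 3)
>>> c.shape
(13, 13)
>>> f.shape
(5, 13)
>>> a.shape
(13, 3, 5)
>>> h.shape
(3, 13)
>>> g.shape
(13, 13)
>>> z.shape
(3,)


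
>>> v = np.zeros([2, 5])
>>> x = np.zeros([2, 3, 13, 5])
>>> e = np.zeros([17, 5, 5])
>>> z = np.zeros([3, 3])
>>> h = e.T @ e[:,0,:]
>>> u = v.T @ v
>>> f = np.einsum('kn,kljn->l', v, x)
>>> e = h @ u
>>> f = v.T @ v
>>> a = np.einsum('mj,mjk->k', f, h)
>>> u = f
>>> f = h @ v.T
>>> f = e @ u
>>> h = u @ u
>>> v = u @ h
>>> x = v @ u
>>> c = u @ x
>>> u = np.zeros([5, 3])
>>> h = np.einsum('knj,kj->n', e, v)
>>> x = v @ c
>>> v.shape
(5, 5)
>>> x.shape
(5, 5)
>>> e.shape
(5, 5, 5)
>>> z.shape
(3, 3)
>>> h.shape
(5,)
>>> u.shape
(5, 3)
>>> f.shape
(5, 5, 5)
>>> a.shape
(5,)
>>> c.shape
(5, 5)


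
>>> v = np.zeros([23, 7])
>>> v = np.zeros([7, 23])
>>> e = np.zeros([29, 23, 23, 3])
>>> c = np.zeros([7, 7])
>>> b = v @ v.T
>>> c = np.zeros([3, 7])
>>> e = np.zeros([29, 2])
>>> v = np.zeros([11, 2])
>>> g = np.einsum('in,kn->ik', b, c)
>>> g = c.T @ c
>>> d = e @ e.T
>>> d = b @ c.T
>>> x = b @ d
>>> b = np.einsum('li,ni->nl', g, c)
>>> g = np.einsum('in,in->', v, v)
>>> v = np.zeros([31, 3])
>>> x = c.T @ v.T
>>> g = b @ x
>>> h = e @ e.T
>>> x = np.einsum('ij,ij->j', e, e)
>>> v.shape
(31, 3)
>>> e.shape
(29, 2)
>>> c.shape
(3, 7)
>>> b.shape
(3, 7)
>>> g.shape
(3, 31)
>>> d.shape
(7, 3)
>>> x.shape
(2,)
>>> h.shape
(29, 29)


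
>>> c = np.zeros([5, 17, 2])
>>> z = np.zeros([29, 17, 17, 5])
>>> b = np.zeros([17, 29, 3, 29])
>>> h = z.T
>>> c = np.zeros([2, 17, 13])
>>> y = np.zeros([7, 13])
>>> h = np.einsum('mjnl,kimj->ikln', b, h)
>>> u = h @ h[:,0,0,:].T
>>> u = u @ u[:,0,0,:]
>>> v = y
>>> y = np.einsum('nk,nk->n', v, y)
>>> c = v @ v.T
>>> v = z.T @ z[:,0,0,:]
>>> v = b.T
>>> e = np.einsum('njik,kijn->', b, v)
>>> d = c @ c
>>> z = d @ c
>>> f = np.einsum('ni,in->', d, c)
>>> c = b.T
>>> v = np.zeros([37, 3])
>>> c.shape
(29, 3, 29, 17)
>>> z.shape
(7, 7)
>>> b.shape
(17, 29, 3, 29)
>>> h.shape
(17, 5, 29, 3)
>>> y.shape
(7,)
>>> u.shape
(17, 5, 29, 17)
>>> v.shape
(37, 3)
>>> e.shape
()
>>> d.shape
(7, 7)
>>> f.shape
()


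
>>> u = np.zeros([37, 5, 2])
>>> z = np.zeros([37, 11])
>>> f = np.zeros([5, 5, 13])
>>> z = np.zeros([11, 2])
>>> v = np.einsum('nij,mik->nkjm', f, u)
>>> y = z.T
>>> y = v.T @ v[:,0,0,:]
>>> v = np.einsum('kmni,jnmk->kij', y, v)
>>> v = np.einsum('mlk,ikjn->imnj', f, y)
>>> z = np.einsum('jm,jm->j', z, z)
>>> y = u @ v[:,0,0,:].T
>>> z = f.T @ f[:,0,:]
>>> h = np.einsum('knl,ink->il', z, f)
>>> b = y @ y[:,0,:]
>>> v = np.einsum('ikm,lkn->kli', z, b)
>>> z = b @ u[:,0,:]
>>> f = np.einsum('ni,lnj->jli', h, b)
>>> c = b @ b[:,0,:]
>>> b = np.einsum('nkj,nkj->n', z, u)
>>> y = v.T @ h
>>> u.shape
(37, 5, 2)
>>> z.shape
(37, 5, 2)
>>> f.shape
(37, 37, 13)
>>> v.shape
(5, 37, 13)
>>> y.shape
(13, 37, 13)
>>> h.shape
(5, 13)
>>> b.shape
(37,)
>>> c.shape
(37, 5, 37)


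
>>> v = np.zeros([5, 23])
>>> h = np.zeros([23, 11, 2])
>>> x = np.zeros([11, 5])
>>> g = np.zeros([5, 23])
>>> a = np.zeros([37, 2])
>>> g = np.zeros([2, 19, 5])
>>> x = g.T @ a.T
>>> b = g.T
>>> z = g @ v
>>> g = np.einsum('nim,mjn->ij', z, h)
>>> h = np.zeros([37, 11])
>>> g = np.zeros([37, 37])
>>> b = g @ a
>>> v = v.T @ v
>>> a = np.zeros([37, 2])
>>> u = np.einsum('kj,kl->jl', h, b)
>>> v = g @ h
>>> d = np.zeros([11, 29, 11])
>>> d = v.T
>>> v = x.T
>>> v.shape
(37, 19, 5)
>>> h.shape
(37, 11)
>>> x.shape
(5, 19, 37)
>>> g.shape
(37, 37)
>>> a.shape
(37, 2)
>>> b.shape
(37, 2)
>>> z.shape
(2, 19, 23)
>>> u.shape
(11, 2)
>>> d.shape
(11, 37)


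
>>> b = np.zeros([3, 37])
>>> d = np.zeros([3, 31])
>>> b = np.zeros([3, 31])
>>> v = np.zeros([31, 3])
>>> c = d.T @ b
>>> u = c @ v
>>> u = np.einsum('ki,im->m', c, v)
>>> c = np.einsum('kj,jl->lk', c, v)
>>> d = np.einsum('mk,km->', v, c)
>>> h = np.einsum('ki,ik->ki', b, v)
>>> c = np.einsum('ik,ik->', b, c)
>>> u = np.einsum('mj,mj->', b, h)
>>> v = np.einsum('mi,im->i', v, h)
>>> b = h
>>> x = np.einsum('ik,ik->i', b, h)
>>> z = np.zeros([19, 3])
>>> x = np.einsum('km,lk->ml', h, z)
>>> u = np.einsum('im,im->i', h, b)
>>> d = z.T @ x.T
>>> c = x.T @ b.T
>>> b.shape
(3, 31)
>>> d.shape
(3, 31)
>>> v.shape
(3,)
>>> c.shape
(19, 3)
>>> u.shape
(3,)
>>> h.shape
(3, 31)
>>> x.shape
(31, 19)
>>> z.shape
(19, 3)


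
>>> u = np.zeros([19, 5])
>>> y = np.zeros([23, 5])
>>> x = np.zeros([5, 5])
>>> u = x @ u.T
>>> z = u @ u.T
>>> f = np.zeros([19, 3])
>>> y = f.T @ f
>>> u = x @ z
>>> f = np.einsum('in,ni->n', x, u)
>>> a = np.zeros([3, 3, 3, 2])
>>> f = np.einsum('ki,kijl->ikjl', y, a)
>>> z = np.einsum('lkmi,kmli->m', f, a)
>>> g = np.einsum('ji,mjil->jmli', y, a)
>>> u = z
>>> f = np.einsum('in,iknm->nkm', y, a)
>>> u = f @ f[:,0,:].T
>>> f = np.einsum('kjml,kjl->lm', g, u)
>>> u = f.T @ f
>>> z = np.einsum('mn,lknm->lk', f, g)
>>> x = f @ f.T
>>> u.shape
(2, 2)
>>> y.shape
(3, 3)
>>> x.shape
(3, 3)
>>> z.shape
(3, 3)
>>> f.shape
(3, 2)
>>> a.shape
(3, 3, 3, 2)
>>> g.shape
(3, 3, 2, 3)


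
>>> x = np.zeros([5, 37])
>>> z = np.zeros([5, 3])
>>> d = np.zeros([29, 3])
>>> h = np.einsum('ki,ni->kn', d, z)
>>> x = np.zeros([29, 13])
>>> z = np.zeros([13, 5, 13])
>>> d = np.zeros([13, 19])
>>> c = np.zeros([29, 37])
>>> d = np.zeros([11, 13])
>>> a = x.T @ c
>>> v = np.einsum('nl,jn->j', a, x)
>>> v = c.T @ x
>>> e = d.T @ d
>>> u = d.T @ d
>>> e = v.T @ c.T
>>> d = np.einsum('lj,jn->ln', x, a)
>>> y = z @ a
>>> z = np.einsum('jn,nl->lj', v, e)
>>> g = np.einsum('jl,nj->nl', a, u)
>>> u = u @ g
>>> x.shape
(29, 13)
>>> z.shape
(29, 37)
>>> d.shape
(29, 37)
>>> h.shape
(29, 5)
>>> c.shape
(29, 37)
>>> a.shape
(13, 37)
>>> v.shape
(37, 13)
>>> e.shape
(13, 29)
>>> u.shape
(13, 37)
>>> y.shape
(13, 5, 37)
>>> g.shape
(13, 37)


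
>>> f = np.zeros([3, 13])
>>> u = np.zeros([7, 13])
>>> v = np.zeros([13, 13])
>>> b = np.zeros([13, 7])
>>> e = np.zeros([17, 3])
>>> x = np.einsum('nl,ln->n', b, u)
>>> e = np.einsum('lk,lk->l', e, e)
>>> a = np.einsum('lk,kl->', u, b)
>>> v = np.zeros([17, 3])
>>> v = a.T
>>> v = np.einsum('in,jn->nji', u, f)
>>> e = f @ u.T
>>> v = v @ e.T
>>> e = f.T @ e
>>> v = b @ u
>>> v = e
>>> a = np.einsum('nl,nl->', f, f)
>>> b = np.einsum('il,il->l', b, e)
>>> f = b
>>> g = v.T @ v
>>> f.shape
(7,)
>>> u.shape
(7, 13)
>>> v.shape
(13, 7)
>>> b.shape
(7,)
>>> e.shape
(13, 7)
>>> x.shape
(13,)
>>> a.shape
()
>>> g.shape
(7, 7)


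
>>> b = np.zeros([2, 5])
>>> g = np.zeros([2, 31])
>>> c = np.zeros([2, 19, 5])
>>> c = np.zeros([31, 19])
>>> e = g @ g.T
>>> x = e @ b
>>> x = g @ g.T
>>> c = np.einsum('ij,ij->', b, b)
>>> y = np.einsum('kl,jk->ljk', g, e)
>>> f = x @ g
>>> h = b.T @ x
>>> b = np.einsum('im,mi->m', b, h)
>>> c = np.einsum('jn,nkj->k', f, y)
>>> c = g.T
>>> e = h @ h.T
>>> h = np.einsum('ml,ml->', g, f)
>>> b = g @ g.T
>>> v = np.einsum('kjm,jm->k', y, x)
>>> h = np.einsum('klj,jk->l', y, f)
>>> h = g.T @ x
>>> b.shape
(2, 2)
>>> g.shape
(2, 31)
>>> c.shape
(31, 2)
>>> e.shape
(5, 5)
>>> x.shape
(2, 2)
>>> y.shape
(31, 2, 2)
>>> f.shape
(2, 31)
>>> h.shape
(31, 2)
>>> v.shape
(31,)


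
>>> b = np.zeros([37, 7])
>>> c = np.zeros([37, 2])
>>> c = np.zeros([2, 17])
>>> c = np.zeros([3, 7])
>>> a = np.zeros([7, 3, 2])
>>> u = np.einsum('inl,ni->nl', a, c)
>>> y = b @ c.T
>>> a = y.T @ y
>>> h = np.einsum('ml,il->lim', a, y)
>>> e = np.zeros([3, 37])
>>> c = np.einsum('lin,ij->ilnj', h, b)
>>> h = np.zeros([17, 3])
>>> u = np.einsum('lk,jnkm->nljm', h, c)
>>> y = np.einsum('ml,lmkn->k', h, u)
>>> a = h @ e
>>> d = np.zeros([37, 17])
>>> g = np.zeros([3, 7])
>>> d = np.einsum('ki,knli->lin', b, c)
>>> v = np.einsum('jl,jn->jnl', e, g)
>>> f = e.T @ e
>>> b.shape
(37, 7)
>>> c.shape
(37, 3, 3, 7)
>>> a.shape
(17, 37)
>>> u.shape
(3, 17, 37, 7)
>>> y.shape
(37,)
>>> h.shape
(17, 3)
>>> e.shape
(3, 37)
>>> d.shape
(3, 7, 3)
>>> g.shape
(3, 7)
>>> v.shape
(3, 7, 37)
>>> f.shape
(37, 37)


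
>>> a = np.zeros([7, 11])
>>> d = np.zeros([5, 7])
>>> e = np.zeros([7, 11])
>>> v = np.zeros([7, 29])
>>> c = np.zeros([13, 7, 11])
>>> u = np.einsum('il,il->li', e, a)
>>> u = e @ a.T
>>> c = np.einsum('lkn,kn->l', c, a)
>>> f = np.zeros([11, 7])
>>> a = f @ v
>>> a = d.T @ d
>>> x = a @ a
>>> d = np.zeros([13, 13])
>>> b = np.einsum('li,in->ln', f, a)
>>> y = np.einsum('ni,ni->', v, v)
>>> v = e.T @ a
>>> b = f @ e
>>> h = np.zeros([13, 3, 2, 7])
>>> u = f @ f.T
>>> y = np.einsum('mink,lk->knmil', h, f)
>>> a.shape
(7, 7)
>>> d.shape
(13, 13)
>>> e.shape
(7, 11)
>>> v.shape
(11, 7)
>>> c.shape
(13,)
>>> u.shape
(11, 11)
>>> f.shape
(11, 7)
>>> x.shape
(7, 7)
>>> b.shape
(11, 11)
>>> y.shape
(7, 2, 13, 3, 11)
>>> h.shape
(13, 3, 2, 7)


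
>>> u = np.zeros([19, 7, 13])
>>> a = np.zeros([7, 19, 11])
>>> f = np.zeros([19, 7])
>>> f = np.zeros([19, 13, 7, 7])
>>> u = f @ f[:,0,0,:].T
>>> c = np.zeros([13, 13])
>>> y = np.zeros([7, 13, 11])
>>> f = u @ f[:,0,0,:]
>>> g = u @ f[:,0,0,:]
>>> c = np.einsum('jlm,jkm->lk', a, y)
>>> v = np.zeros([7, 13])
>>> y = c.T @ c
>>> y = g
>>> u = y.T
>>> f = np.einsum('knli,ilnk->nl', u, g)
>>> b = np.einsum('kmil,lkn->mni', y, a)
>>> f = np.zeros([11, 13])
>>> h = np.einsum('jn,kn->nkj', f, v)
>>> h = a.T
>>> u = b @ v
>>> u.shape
(13, 11, 13)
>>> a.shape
(7, 19, 11)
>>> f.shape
(11, 13)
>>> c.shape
(19, 13)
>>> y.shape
(19, 13, 7, 7)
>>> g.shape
(19, 13, 7, 7)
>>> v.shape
(7, 13)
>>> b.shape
(13, 11, 7)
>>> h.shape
(11, 19, 7)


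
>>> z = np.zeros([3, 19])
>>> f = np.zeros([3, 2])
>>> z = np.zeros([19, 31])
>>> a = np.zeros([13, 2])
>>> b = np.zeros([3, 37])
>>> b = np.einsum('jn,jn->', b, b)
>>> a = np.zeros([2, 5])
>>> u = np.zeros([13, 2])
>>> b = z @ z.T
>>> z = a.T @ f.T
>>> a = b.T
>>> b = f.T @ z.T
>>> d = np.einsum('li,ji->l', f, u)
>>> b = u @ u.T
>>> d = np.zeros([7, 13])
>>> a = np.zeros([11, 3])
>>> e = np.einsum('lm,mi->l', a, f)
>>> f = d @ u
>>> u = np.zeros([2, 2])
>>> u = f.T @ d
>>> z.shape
(5, 3)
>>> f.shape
(7, 2)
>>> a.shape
(11, 3)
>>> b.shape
(13, 13)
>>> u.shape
(2, 13)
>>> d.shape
(7, 13)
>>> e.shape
(11,)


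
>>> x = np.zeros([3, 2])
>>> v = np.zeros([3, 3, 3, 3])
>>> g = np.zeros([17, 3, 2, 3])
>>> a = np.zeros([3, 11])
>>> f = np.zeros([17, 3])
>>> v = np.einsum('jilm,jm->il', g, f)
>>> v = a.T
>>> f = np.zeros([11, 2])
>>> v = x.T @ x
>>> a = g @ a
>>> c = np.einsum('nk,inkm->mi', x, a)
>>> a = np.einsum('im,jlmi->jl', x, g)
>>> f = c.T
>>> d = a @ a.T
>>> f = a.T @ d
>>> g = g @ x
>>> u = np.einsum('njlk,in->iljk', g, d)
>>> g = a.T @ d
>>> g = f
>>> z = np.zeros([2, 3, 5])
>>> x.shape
(3, 2)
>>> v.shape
(2, 2)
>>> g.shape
(3, 17)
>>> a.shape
(17, 3)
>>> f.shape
(3, 17)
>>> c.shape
(11, 17)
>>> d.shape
(17, 17)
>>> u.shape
(17, 2, 3, 2)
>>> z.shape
(2, 3, 5)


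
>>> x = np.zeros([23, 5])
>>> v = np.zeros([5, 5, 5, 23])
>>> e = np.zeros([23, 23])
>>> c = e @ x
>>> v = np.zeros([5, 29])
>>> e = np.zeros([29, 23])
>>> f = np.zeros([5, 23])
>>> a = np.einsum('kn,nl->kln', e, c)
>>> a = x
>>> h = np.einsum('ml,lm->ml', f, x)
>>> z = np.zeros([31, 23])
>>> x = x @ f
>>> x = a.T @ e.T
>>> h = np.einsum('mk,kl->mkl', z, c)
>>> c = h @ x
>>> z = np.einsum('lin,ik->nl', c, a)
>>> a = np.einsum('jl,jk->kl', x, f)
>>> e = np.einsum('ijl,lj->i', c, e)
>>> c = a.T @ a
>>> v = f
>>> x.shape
(5, 29)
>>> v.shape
(5, 23)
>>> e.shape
(31,)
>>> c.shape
(29, 29)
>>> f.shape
(5, 23)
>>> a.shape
(23, 29)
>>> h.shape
(31, 23, 5)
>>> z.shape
(29, 31)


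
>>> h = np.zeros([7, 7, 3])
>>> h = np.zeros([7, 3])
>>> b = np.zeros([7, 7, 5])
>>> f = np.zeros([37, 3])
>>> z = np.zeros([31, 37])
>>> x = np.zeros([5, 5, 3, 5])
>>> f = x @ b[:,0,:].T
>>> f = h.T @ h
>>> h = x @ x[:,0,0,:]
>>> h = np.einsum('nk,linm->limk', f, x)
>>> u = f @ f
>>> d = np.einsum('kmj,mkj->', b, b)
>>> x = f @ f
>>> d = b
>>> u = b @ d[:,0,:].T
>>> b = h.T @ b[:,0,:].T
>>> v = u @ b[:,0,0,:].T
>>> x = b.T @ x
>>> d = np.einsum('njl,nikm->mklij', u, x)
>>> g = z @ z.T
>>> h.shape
(5, 5, 5, 3)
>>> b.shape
(3, 5, 5, 7)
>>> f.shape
(3, 3)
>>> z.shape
(31, 37)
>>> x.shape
(7, 5, 5, 3)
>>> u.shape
(7, 7, 7)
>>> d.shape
(3, 5, 7, 5, 7)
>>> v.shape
(7, 7, 3)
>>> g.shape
(31, 31)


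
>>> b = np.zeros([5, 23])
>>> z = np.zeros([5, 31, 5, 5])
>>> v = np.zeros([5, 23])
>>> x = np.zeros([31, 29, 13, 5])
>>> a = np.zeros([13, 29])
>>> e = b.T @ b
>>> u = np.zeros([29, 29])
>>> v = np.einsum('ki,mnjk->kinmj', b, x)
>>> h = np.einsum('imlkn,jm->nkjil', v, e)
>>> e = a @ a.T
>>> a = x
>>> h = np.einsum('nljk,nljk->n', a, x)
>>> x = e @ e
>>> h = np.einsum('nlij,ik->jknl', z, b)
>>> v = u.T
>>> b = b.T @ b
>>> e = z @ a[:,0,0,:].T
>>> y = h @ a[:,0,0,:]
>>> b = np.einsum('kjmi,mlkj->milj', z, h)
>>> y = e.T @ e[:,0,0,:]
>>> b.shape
(5, 5, 23, 31)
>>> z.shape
(5, 31, 5, 5)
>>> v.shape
(29, 29)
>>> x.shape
(13, 13)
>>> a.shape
(31, 29, 13, 5)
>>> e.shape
(5, 31, 5, 31)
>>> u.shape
(29, 29)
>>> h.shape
(5, 23, 5, 31)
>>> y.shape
(31, 5, 31, 31)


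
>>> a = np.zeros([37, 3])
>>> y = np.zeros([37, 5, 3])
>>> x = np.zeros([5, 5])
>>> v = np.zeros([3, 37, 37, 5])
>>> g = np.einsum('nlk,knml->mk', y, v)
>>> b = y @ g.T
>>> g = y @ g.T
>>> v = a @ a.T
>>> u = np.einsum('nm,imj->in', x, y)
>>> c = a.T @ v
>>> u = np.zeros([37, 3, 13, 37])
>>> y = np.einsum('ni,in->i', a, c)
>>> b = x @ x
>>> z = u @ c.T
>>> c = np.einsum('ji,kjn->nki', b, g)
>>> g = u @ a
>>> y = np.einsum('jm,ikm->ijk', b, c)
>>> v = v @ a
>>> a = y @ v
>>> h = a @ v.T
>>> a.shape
(37, 5, 3)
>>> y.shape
(37, 5, 37)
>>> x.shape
(5, 5)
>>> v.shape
(37, 3)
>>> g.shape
(37, 3, 13, 3)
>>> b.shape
(5, 5)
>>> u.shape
(37, 3, 13, 37)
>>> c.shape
(37, 37, 5)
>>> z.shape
(37, 3, 13, 3)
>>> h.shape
(37, 5, 37)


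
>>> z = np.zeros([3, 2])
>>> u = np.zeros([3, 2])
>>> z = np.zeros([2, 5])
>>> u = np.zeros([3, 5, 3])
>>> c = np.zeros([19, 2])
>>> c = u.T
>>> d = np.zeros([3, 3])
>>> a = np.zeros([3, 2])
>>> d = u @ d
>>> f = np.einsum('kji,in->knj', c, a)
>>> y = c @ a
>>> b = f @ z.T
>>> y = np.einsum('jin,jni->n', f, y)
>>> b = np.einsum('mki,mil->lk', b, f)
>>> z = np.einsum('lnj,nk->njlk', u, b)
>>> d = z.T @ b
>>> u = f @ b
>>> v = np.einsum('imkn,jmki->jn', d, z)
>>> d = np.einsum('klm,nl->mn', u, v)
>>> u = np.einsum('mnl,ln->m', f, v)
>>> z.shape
(5, 3, 3, 2)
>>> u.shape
(3,)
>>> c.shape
(3, 5, 3)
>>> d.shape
(2, 5)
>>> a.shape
(3, 2)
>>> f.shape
(3, 2, 5)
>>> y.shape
(5,)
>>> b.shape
(5, 2)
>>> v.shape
(5, 2)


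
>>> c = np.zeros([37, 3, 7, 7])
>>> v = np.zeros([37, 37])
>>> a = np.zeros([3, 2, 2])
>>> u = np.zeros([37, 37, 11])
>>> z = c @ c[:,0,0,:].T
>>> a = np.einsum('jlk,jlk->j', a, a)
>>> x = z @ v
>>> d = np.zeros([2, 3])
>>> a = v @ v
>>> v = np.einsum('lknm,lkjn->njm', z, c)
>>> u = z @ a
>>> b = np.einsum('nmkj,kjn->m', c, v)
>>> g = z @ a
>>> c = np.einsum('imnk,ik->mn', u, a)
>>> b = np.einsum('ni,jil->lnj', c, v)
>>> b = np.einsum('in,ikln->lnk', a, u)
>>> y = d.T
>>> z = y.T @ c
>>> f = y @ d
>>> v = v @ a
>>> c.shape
(3, 7)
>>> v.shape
(7, 7, 37)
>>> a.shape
(37, 37)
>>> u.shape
(37, 3, 7, 37)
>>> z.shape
(2, 7)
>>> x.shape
(37, 3, 7, 37)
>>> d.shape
(2, 3)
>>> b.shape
(7, 37, 3)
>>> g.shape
(37, 3, 7, 37)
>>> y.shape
(3, 2)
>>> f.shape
(3, 3)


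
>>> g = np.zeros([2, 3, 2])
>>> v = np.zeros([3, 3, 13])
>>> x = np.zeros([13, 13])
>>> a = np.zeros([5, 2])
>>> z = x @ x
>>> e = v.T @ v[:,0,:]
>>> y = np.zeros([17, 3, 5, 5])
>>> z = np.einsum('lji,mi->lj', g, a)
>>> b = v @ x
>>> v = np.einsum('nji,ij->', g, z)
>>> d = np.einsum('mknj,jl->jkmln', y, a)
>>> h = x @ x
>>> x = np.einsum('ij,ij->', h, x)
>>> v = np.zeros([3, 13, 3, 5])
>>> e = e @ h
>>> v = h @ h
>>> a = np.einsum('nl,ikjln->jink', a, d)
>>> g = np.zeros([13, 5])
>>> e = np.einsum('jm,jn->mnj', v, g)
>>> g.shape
(13, 5)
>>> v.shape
(13, 13)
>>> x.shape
()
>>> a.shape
(17, 5, 5, 3)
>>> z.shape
(2, 3)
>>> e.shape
(13, 5, 13)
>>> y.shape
(17, 3, 5, 5)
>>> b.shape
(3, 3, 13)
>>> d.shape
(5, 3, 17, 2, 5)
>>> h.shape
(13, 13)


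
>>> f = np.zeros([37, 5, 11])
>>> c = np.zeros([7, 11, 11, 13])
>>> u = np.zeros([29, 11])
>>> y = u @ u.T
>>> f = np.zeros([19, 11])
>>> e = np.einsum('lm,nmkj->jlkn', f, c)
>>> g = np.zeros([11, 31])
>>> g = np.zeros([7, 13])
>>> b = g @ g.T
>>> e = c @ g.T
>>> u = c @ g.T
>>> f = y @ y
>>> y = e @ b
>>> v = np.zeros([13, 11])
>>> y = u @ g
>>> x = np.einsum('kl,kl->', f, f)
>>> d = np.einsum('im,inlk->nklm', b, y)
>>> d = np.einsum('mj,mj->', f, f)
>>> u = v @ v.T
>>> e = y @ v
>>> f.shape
(29, 29)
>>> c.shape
(7, 11, 11, 13)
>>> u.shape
(13, 13)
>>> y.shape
(7, 11, 11, 13)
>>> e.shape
(7, 11, 11, 11)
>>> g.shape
(7, 13)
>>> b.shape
(7, 7)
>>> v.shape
(13, 11)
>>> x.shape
()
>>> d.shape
()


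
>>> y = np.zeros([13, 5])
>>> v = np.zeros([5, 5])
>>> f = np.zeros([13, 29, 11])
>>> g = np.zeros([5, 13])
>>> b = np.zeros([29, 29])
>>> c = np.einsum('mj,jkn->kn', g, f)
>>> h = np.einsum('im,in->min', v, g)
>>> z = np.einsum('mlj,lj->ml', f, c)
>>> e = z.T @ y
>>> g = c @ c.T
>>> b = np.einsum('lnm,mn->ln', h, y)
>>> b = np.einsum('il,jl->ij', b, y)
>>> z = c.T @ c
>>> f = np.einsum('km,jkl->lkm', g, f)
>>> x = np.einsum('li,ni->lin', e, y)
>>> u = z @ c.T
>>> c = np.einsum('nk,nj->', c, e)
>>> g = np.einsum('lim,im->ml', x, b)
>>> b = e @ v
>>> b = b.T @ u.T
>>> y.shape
(13, 5)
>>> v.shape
(5, 5)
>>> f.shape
(11, 29, 29)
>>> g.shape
(13, 29)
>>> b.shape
(5, 11)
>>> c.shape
()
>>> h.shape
(5, 5, 13)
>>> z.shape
(11, 11)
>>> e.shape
(29, 5)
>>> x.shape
(29, 5, 13)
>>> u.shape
(11, 29)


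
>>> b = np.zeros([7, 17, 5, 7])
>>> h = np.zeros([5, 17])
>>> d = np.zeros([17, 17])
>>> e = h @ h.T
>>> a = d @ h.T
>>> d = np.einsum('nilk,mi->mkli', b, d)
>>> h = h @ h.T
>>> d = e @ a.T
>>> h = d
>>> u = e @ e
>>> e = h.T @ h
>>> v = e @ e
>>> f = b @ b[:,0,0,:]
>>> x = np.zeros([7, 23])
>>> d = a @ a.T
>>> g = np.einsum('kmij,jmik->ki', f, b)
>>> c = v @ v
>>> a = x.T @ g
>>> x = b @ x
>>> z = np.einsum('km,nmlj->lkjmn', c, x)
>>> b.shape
(7, 17, 5, 7)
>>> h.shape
(5, 17)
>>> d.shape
(17, 17)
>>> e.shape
(17, 17)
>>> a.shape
(23, 5)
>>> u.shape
(5, 5)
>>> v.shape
(17, 17)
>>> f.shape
(7, 17, 5, 7)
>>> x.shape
(7, 17, 5, 23)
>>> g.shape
(7, 5)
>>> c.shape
(17, 17)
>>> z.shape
(5, 17, 23, 17, 7)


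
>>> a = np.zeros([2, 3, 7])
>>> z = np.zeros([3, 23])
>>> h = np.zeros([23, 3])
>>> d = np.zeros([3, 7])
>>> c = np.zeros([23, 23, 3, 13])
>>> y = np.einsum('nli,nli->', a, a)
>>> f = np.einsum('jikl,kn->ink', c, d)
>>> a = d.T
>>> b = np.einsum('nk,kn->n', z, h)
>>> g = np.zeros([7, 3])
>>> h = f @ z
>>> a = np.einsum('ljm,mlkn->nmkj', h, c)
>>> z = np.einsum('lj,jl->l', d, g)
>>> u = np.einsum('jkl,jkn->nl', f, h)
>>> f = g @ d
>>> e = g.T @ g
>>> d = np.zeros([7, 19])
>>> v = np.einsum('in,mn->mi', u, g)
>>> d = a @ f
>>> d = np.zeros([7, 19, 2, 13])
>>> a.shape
(13, 23, 3, 7)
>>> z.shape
(3,)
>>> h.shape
(23, 7, 23)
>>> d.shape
(7, 19, 2, 13)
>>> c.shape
(23, 23, 3, 13)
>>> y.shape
()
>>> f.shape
(7, 7)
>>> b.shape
(3,)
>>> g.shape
(7, 3)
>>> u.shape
(23, 3)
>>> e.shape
(3, 3)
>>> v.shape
(7, 23)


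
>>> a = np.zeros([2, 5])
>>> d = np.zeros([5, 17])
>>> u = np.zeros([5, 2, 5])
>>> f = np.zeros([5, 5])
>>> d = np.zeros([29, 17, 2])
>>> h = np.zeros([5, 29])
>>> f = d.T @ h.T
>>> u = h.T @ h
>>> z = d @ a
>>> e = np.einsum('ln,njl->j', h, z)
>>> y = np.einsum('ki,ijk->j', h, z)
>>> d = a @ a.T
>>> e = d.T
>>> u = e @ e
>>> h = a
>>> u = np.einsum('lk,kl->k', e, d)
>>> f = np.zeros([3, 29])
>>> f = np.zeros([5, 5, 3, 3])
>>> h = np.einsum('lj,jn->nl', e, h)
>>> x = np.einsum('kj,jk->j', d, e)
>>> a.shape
(2, 5)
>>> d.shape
(2, 2)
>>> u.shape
(2,)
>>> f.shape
(5, 5, 3, 3)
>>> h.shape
(5, 2)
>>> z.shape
(29, 17, 5)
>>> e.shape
(2, 2)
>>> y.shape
(17,)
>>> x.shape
(2,)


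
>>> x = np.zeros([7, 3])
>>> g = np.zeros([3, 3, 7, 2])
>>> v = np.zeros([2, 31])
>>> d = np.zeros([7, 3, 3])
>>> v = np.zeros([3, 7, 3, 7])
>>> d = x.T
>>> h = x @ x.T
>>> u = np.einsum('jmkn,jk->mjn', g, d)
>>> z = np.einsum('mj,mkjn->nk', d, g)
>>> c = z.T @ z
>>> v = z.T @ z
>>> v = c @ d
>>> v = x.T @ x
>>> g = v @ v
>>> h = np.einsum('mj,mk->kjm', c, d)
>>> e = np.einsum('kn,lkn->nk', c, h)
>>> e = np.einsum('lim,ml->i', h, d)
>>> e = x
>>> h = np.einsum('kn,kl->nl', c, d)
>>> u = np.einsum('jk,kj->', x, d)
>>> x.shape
(7, 3)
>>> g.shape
(3, 3)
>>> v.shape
(3, 3)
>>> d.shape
(3, 7)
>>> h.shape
(3, 7)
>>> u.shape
()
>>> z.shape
(2, 3)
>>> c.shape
(3, 3)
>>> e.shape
(7, 3)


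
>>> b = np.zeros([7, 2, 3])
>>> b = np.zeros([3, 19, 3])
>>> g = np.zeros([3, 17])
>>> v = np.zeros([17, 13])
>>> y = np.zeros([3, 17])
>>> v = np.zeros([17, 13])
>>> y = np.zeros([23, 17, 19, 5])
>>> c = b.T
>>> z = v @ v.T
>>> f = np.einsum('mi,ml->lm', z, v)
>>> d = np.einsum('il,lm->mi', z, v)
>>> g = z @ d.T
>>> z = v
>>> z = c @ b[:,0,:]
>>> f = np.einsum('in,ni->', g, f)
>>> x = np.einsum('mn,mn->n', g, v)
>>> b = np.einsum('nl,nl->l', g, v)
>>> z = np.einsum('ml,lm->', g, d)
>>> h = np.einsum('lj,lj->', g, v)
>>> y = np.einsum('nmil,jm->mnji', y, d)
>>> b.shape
(13,)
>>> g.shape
(17, 13)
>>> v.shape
(17, 13)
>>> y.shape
(17, 23, 13, 19)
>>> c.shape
(3, 19, 3)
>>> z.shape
()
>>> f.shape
()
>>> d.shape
(13, 17)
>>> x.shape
(13,)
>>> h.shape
()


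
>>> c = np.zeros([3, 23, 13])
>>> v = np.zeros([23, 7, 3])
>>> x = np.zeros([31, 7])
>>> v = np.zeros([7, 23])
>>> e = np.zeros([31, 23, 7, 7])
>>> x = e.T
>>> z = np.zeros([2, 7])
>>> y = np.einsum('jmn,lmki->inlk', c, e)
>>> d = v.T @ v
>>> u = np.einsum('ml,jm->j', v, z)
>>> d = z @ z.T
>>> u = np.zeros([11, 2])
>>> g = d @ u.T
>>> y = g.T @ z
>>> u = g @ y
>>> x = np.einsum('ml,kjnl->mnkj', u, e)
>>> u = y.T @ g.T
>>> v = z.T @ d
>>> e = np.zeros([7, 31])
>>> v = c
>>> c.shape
(3, 23, 13)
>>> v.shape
(3, 23, 13)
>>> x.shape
(2, 7, 31, 23)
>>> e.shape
(7, 31)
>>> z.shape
(2, 7)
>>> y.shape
(11, 7)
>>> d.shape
(2, 2)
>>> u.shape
(7, 2)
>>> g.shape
(2, 11)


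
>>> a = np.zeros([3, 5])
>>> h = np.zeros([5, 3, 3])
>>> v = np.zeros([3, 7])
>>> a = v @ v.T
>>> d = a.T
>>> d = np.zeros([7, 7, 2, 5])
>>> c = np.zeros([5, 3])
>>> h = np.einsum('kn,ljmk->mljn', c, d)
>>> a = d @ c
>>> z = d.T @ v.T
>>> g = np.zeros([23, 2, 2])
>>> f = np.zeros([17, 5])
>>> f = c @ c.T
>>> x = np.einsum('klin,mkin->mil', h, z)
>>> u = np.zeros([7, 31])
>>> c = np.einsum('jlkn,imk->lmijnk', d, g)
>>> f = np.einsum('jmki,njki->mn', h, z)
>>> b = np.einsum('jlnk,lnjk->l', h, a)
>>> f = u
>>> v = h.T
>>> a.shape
(7, 7, 2, 3)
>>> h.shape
(2, 7, 7, 3)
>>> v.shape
(3, 7, 7, 2)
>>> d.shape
(7, 7, 2, 5)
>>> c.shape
(7, 2, 23, 7, 5, 2)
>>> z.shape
(5, 2, 7, 3)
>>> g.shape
(23, 2, 2)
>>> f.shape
(7, 31)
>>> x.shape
(5, 7, 7)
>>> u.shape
(7, 31)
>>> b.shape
(7,)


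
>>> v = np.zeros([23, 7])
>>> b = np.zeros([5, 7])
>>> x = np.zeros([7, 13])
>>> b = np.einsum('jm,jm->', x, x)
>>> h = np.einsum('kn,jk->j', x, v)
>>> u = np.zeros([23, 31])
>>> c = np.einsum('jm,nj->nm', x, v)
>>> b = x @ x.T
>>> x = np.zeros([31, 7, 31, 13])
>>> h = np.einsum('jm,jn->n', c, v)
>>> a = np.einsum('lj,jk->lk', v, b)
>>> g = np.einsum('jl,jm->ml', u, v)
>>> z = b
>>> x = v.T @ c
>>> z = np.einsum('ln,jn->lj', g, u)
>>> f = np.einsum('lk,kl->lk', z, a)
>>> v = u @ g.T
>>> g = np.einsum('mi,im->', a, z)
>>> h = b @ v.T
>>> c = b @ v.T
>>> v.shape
(23, 7)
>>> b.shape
(7, 7)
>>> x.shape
(7, 13)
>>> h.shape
(7, 23)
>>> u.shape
(23, 31)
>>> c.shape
(7, 23)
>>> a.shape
(23, 7)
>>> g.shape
()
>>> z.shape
(7, 23)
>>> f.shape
(7, 23)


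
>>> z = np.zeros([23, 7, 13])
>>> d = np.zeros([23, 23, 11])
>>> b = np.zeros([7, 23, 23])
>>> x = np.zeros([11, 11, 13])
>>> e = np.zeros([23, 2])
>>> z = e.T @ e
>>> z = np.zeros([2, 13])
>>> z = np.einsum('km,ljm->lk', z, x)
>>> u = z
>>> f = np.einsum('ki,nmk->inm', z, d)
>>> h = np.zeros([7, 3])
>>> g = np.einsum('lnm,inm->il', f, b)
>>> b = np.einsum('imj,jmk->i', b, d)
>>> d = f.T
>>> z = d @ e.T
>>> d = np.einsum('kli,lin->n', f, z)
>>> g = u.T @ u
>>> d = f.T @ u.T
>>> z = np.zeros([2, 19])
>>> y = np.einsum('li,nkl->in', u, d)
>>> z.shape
(2, 19)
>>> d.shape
(23, 23, 11)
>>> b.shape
(7,)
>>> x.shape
(11, 11, 13)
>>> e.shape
(23, 2)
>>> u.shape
(11, 2)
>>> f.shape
(2, 23, 23)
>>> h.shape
(7, 3)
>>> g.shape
(2, 2)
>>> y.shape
(2, 23)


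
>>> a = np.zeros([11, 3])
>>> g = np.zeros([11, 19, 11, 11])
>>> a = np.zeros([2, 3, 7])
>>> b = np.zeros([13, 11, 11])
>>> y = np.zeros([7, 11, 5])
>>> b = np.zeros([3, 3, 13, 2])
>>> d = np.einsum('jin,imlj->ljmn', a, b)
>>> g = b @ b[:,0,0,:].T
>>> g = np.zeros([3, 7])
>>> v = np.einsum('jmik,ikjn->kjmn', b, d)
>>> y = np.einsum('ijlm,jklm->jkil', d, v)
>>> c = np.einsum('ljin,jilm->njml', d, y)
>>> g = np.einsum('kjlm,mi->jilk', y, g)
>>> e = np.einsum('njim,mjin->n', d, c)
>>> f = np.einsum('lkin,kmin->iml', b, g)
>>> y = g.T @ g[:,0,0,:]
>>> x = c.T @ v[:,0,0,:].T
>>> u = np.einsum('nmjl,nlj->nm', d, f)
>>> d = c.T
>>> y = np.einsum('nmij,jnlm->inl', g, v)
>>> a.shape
(2, 3, 7)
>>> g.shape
(3, 7, 13, 2)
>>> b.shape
(3, 3, 13, 2)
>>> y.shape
(13, 3, 3)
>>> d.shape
(13, 3, 2, 7)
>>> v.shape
(2, 3, 3, 7)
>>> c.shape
(7, 2, 3, 13)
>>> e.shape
(13,)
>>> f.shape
(13, 7, 3)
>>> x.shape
(13, 3, 2, 2)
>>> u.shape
(13, 2)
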